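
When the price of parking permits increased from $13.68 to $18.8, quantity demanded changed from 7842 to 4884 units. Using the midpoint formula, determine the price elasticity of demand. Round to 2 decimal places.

-1.47

%ΔQ = (4884 − 7842)/[(7842 + 4884)/2] = -2958/6363 ≈ -0.4649.
%ΔP = (18.8 − 13.68)/[(13.68 + 18.8)/2] = 5.12/16.24 ≈ 0.3153.
Arc elasticity E = %ΔQ/%ΔP ≈ -0.4649/0.3153 ≈ -1.47.
|E| > 1: demand is elastic over this range.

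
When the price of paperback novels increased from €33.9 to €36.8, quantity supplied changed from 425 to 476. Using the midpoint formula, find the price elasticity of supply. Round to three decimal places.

1.380

%Δq = (476 − 425)/[(425 + 476)/2] = 51/450.5 ≈ 0.1132.
%Δp = (36.8 − 33.9)/[(33.9 + 36.8)/2] = 2.9/35.35 ≈ 0.0820.
Arc elasticity E = %Δq/%Δp ≈ 0.1132/0.0820 ≈ 1.380.
|E| > 1: supply is elastic over this range.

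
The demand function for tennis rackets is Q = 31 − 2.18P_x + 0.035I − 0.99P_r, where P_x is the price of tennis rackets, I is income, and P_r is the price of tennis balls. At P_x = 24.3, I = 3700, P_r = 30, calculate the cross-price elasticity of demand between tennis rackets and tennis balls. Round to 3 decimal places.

At the given point, Q = 31 − 2.18(24.3) + 0.035(3700) − 0.99(30) = 31 − 52.974 + 129.5 − 29.7 = 77.826.
∂Q/∂P_r = −0.99, so E_xy = -0.99·(30/77.826) ≈ -0.382.
E_xy < 0: the goods are complements.

-0.382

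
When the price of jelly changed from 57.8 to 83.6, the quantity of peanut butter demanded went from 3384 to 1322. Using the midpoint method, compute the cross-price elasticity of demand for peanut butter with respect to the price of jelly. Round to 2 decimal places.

%ΔQ_x = (1322 − 3384)/[(3384+1322)/2] = -2062/2353 ≈ -0.8763.
%ΔP_y = (83.6 − 57.8)/[(57.8+83.6)/2] ≈ 0.3649.
E_xy = -0.8763/0.3649 ≈ -2.40.
E_xy < 0, so peanut butter and jelly are complements.

-2.40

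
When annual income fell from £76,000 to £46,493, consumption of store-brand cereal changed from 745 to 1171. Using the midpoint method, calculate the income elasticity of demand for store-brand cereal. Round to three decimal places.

%ΔQ = (1171 − 745)/[(745+1171)/2] = 426/958 ≈ 0.4447.
%ΔY = (46,493 − 76,000)/[(76,000+46,493)/2] = -29507/61246.5 ≈ -0.4818.
E_I = %ΔQ/%ΔY ≈ -0.923.
E_I < 0: inferior good.

-0.923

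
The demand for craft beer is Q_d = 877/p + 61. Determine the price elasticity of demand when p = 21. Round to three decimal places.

-0.406

At p = 21, Q_d = 102.7619.
dQ_d/dp = −877/p² = −1.9887.
Point elasticity E = (dQ_d/dp)·(p/Q_d) = -1.9887 × 21/102.7619 ≈ -0.406.
|E| < 1, so demand is inelastic at this price.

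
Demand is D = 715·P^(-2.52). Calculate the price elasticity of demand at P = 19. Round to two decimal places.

-2.52

For a Cobb–Douglas (constant-elasticity) form D = A·P^α·…, the elasticity with respect to P equals the exponent α at every point.
Here the exponent on P is -2.52, so the price elasticity of demand is -2.52.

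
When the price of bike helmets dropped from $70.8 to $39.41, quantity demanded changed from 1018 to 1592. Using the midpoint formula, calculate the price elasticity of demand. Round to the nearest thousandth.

-0.772

%Δq = (1592 − 1018)/[(1018 + 1592)/2] = 574/1305 ≈ 0.4398.
%ΔP = (39.41 − 70.8)/[(70.8 + 39.41)/2] = -31.39/55.105 ≈ -0.5696.
Arc elasticity E = %Δq/%ΔP ≈ 0.4398/-0.5696 ≈ -0.772.
|E| < 1: demand is inelastic over this range.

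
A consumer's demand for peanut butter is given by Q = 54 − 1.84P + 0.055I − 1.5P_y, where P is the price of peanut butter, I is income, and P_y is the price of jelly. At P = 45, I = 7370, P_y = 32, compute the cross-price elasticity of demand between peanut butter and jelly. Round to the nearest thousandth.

Substituting, Q = 54 − 1.84(45) + 0.055(7370) − 1.5(32) = 54 − 82.8 + 405.35 − 48 = 328.55.
∂Q/∂P_y = −1.5, so E_xy = -1.5·(32/328.55) ≈ -0.146.
E_xy < 0: the goods are complements.

-0.146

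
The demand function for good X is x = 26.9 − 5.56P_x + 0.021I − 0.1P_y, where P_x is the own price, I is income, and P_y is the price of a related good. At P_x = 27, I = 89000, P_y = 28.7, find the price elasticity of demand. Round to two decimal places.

Substituting, x = 26.9 − 5.56(27) + 0.021(89000) − 0.1(28.7) = 26.9 − 150.12 + 1869 − 2.87 = 1742.91.
∂x/∂P_x = −5.56, so E_p = (−5.56)·(27/1742.91) ≈ -0.09.
|E_p| < 1: demand is inelastic.

-0.09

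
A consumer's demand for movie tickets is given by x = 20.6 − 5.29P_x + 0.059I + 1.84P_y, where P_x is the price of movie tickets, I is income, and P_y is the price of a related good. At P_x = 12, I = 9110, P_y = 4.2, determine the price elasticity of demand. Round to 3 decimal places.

Substituting, x = 20.6 − 5.29(12) + 0.059(9110) + 1.84(4.2) = 20.6 − 63.48 + 537.49 + 7.728 = 502.338.
∂x/∂P_x = −5.29, so E_p = (−5.29)·(12/502.338) ≈ -0.126.
|E_p| < 1: demand is inelastic.

-0.126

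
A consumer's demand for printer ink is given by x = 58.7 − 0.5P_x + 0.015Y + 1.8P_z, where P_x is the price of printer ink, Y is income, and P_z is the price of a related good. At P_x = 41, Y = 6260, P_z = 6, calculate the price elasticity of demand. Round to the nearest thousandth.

First evaluate x: 58.7 − 0.5(41) + 0.015(6260) + 1.8(6) = 58.7 − 20.5 + 93.9 + 10.8 = 142.9.
∂x/∂P_x = −0.5, so E_p = (−0.5)·(41/142.9) ≈ -0.143.
|E_p| < 1: demand is inelastic.

-0.143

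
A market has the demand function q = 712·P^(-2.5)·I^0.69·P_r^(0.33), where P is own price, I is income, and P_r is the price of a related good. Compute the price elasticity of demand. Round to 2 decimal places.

-2.50

For a Cobb–Douglas (constant-elasticity) form q = A·P^α·…, the elasticity with respect to P equals the exponent α at every point.
Here the exponent on P is -2.5, so the price elasticity of demand is -2.50.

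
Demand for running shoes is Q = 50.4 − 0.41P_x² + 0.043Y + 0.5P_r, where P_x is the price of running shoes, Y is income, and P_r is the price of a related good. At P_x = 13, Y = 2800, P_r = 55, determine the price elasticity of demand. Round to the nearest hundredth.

First evaluate Q: 50.4 − 0.41(13)² + 0.043(2800) + 0.5(55) = 50.4 − 69.29 + 120.4 + 27.5 = 129.01.
∂Q/∂P_x = −2·0.41·P_x = -10.66, so E_p = -10.66·(13/129.01) ≈ -1.07.
|E_p| > 1: demand is elastic.

-1.07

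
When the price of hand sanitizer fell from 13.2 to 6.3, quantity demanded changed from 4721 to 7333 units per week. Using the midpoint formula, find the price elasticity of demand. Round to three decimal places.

%Δq = (7333 − 4721)/[(4721 + 7333)/2] = 2612/6027 ≈ 0.4334.
%ΔP = (6.3 − 13.2)/[(13.2 + 6.3)/2] = -6.9/9.75 ≈ -0.7077.
Arc elasticity E = %Δq/%ΔP ≈ 0.4334/-0.7077 ≈ -0.612.
|E| < 1: demand is inelastic over this range.

-0.612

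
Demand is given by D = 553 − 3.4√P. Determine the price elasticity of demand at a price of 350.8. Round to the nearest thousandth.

At P = 350.8, D = 489.3192.
dD/dP = −3.4/(2√P) = −3.4/(2·18.7297).
Point elasticity E = (dD/dP)·(P/D) = -0.0908 × 350.8/489.3192 ≈ -0.065.
|E| < 1, so demand is inelastic at this price.

-0.065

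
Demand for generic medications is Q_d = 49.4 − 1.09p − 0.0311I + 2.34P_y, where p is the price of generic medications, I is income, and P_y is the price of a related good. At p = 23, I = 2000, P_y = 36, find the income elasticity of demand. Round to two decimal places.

First evaluate Q_d: 49.4 − 1.09(23) − 0.0311(2000) + 2.34(36) = 49.4 − 25.07 − 62.2 + 84.24 = 46.37.
∂Q_d/∂I = −0.0311, so E_I = -0.0311·(2000/46.37) ≈ -1.34.
E_I < 0: inferior good.

-1.34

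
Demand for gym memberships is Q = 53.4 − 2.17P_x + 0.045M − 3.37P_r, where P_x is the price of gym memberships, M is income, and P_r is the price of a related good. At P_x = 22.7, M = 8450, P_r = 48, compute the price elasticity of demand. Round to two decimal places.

-0.22

Substituting, Q = 53.4 − 2.17(22.7) + 0.045(8450) − 3.37(48) = 53.4 − 49.259 + 380.25 − 161.76 = 222.631.
∂Q/∂P_x = −2.17, so E_p = (−2.17)·(22.7/222.631) ≈ -0.22.
|E_p| < 1: demand is inelastic.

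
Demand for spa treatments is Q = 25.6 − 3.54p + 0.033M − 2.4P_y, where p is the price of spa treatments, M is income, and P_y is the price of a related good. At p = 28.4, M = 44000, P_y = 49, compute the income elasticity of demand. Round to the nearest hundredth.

Q = 25.6 − 3.54(28.4) + 0.033(44000) − 2.4(49) = 25.6 − 100.536 + 1452 − 117.6 = 1259.464.
∂Q/∂M = +0.033, so E_I = 0.033·(44000/1259.464) ≈ 1.15.
E_I > 1: normal good (luxury).

1.15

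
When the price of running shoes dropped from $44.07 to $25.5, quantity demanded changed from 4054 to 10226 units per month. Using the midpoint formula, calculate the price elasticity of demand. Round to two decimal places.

%ΔQ = (10226 − 4054)/[(4054 + 10226)/2] = 6172/7140 ≈ 0.8644.
%Δp = (25.5 − 44.07)/[(44.07 + 25.5)/2] = -18.57/34.785 ≈ -0.5339.
Arc elasticity E = %ΔQ/%Δp ≈ 0.8644/-0.5339 ≈ -1.62.
|E| > 1: demand is elastic over this range.

-1.62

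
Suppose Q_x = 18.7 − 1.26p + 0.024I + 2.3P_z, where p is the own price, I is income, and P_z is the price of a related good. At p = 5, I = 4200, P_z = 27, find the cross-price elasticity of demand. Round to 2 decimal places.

0.35

Evaluating quantity at (p, I, P_z) gives Q_x = 18.7 − 1.26(5) + 0.024(4200) + 2.3(27) = 18.7 − 6.3 + 100.8 + 62.1 = 175.3.
∂Q_x/∂P_z = +2.3, so E_xy = 2.3·(27/175.3) ≈ 0.35.
E_xy > 0: the goods are substitutes.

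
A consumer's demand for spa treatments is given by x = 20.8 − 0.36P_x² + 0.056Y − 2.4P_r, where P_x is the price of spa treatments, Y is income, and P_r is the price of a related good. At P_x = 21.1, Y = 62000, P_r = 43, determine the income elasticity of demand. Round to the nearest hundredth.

1.08

First evaluate x: 20.8 − 0.36(21.1)² + 0.056(62000) − 2.4(43) = 20.8 − 160.2756 + 3472 − 103.2 = 3229.3244.
∂x/∂Y = +0.056, so E_I = 0.056·(62000/3229.3244) ≈ 1.08.
E_I > 1: normal good (luxury).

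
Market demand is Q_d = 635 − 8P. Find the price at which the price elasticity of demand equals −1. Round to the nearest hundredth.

39.69

For linear demand Q_d = a − bP, E = −bP/(a − bP). |E| = 1 ⇒ bP = a − bP ⇒ P = a/(2b).
P = 635/(2·8) ≈ 39.69.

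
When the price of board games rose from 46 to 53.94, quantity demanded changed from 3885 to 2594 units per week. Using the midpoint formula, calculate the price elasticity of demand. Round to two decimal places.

-2.51

%Δq = (2594 − 3885)/[(3885 + 2594)/2] = -1291/3239.5 ≈ -0.3985.
%ΔP = (53.94 − 46)/[(46 + 53.94)/2] = 7.94/49.97 ≈ 0.1589.
Arc elasticity E = %Δq/%ΔP ≈ -0.3985/0.1589 ≈ -2.51.
|E| > 1: demand is elastic over this range.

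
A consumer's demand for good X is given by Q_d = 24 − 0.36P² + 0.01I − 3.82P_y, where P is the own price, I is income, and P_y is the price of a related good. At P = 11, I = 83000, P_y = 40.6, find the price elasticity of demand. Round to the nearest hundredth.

-0.13

Q_d = 24 − 0.36(11)² + 0.01(83000) − 3.82(40.6) = 24 − 43.56 + 830 − 155.092 = 655.348.
∂Q_d/∂P = −2·0.36·P = -7.92, so E_p = -7.92·(11/655.348) ≈ -0.13.
|E_p| < 1: demand is inelastic.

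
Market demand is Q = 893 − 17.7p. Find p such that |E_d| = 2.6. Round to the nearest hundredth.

Set −bp/(a − bp) = −2.6 ⇒ bp = 2.6(a − bp) ⇒ bp(1+2.6) = 2.6·a.
p = 2.6·893/(17.7·3.6) ≈ 36.44.

36.44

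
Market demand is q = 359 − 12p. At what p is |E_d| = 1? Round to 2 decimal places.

14.96

For linear demand q = a − bp, E = −bp/(a − bp). |E| = 1 ⇒ bp = a − bp ⇒ p = a/(2b).
p = 359/(2·12) ≈ 14.96.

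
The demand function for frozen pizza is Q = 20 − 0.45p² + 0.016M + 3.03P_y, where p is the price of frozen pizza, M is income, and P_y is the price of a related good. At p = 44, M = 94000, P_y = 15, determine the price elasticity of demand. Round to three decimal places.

-2.495

Substituting, Q = 20 − 0.45(44)² + 0.016(94000) + 3.03(15) = 20 − 871.2 + 1504 + 45.45 = 698.25.
∂Q/∂p = −2·0.45·p = -39.6, so E_p = -39.6·(44/698.25) ≈ -2.495.
|E_p| > 1: demand is elastic.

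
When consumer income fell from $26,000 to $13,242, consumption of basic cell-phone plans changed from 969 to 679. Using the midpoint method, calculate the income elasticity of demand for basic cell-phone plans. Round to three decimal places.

%ΔQ = (679 − 969)/[(969+679)/2] = -290/824 ≈ -0.3519.
%ΔY = (13,242 − 26,000)/[(26,000+13,242)/2] = -12758/19621 ≈ -0.6502.
E_I = %ΔQ/%ΔY ≈ 0.541.
E_I ∈ (0,1): normal good (necessity).

0.541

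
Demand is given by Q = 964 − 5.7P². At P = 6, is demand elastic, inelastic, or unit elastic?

inelastic

At P = 6, Q = 758.8.
dQ/dP = −2·5.7·P = −68.4.
Point elasticity E = (dQ/dP)·(P/Q) = -68.4 × 6/758.8 ≈ -0.541.
|E| ≈ 0.541 < 1, so demand is inelastic.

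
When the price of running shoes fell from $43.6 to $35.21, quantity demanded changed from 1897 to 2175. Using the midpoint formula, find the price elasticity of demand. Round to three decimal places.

%Δq = (2175 − 1897)/[(1897 + 2175)/2] = 278/2036 ≈ 0.1365.
%ΔP = (35.21 − 43.6)/[(43.6 + 35.21)/2] = -8.39/39.405 ≈ -0.2129.
Arc elasticity E = %Δq/%ΔP ≈ 0.1365/-0.2129 ≈ -0.641.
|E| < 1: demand is inelastic over this range.

-0.641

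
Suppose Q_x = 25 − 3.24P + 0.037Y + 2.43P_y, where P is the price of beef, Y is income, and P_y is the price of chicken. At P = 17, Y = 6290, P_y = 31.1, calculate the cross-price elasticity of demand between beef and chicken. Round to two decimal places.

0.27

Q_x = 25 − 3.24(17) + 0.037(6290) + 2.43(31.1) = 25 − 55.08 + 232.73 + 75.573 = 278.223.
∂Q_x/∂P_y = +2.43, so E_xy = 2.43·(31.1/278.223) ≈ 0.27.
E_xy > 0: the goods are substitutes.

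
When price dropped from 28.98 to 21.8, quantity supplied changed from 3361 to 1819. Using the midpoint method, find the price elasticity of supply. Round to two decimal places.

2.11

%Δq = (1819 − 3361)/[(3361 + 1819)/2] = -1542/2590 ≈ -0.5954.
%Δp = (21.8 − 28.98)/[(28.98 + 21.8)/2] = -7.18/25.39 ≈ -0.2828.
Arc elasticity E = %Δq/%Δp ≈ -0.5954/-0.2828 ≈ 2.11.
|E| > 1: supply is elastic over this range.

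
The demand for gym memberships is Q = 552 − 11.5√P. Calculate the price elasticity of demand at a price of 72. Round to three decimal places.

At P = 72, Q = 454.4193.
dQ/dP = −11.5/(2√P) = −11.5/(2·8.4853).
Point elasticity E = (dQ/dP)·(P/Q) = -0.6776 × 72/454.4193 ≈ -0.107.
|E| < 1, so demand is inelastic at this price.

-0.107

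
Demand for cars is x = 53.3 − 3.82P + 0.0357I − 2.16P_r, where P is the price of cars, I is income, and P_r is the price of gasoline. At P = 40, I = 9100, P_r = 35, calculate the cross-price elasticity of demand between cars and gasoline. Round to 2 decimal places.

-0.50

Substituting, x = 53.3 − 3.82(40) + 0.0357(9100) − 2.16(35) = 53.3 − 152.8 + 324.87 − 75.6 = 149.77.
∂x/∂P_r = −2.16, so E_xy = -2.16·(35/149.77) ≈ -0.50.
E_xy < 0: the goods are complements.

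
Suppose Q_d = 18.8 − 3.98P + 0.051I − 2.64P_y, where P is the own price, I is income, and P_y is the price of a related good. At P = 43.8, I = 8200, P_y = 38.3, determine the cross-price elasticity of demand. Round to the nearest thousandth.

Substituting, Q_d = 18.8 − 3.98(43.8) + 0.051(8200) − 2.64(38.3) = 18.8 − 174.324 + 418.2 − 101.112 = 161.564.
∂Q_d/∂P_y = −2.64, so E_xy = -2.64·(38.3/161.564) ≈ -0.626.
E_xy < 0: the goods are complements.

-0.626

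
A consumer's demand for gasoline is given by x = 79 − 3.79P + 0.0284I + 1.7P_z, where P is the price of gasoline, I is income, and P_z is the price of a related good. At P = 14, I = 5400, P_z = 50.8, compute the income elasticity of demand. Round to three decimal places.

Evaluating quantity at (P, I, P_z) gives x = 79 − 3.79(14) + 0.0284(5400) + 1.7(50.8) = 79 − 53.06 + 153.36 + 86.36 = 265.66.
∂x/∂I = +0.0284, so E_I = 0.0284·(5400/265.66) ≈ 0.577.
E_I ∈ (0,1): normal good (necessity).

0.577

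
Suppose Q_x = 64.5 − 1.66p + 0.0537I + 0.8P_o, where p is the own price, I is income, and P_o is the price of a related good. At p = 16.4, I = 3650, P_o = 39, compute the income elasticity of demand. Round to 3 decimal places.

Substituting, Q_x = 64.5 − 1.66(16.4) + 0.0537(3650) + 0.8(39) = 64.5 − 27.224 + 196.005 + 31.2 = 264.481.
∂Q_x/∂I = +0.0537, so E_I = 0.0537·(3650/264.481) ≈ 0.741.
E_I ∈ (0,1): normal good (necessity).

0.741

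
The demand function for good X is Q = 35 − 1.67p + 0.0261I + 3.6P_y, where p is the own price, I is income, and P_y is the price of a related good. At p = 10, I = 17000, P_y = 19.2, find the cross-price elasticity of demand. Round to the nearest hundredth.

Evaluating quantity at (p, I, P_y) gives Q = 35 − 1.67(10) + 0.0261(17000) + 3.6(19.2) = 35 − 16.7 + 443.7 + 69.12 = 531.12.
∂Q/∂P_y = +3.6, so E_xy = 3.6·(19.2/531.12) ≈ 0.13.
E_xy > 0: the goods are substitutes.

0.13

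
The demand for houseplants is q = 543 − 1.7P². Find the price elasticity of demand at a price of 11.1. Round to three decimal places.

At P = 11.1, q = 333.543.
dq/dP = −2·1.7·P = −37.74.
Point elasticity E = (dq/dP)·(P/q) = -37.74 × 11.1/333.543 ≈ -1.256.
|E| > 1, so demand is elastic at this price.

-1.256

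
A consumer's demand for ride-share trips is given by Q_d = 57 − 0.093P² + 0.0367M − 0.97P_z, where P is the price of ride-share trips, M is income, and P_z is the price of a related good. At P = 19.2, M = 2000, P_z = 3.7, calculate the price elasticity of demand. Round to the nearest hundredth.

At the given point, Q_d = 57 − 0.093(19.2)² + 0.0367(2000) − 0.97(3.7) = 57 − 34.2835 + 73.4 − 3.589 = 92.5275.
∂Q_d/∂P = −2·0.093·P = -3.5712, so E_p = -3.5712·(19.2/92.5275) ≈ -0.74.
|E_p| < 1: demand is inelastic.

-0.74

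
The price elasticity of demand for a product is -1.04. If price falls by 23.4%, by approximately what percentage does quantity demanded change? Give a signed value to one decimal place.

%ΔQ ≈ E × %ΔP = (-1.04) × (-23.4%) ≈ 24.3%.

24.3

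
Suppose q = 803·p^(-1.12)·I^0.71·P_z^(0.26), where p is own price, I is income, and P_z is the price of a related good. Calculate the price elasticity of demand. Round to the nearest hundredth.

For a Cobb–Douglas (constant-elasticity) form q = A·p^α·…, the elasticity with respect to p equals the exponent α at every point.
Here the exponent on p is -1.12, so the price elasticity of demand is -1.12.

-1.12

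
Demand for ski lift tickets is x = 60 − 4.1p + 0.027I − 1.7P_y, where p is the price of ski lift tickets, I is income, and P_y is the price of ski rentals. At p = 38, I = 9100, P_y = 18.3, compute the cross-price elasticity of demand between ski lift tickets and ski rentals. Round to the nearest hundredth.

First evaluate x: 60 − 4.1(38) + 0.027(9100) − 1.7(18.3) = 60 − 155.8 + 245.7 − 31.11 = 118.79.
∂x/∂P_y = −1.7, so E_xy = -1.7·(18.3/118.79) ≈ -0.26.
E_xy < 0: the goods are complements.

-0.26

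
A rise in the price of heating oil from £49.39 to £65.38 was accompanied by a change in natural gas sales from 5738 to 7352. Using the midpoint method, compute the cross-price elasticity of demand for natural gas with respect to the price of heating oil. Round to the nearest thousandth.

0.885

%ΔQ_x = (7352 − 5738)/[(5738+7352)/2] = 1614/6545 ≈ 0.2466.
%ΔP_y = (65.38 − 49.39)/[(49.39+65.38)/2] ≈ 0.2786.
E_xy = 0.2466/0.2786 ≈ 0.885.
E_xy > 0, so natural gas and heating oil are substitutes.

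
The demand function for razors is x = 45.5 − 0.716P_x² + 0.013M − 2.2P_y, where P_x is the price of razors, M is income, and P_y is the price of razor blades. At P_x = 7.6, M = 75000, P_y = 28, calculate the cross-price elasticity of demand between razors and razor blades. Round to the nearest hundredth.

-0.07

First evaluate x: 45.5 − 0.716(7.6)² + 0.013(75000) − 2.2(28) = 45.5 − 41.3562 + 975 − 61.6 = 917.5438.
∂x/∂P_y = −2.2, so E_xy = -2.2·(28/917.5438) ≈ -0.07.
E_xy < 0: the goods are complements.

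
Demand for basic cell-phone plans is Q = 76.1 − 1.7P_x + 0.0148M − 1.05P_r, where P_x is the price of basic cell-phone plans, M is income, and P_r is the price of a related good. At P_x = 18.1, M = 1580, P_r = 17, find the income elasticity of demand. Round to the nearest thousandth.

At the given point, Q = 76.1 − 1.7(18.1) + 0.0148(1580) − 1.05(17) = 76.1 − 30.77 + 23.384 − 17.85 = 50.864.
∂Q/∂M = +0.0148, so E_I = 0.0148·(1580/50.864) ≈ 0.460.
E_I ∈ (0,1): normal good (necessity).

0.460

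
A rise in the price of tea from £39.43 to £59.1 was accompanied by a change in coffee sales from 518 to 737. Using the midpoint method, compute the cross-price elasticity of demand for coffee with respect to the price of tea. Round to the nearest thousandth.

%ΔQ_x = (737 − 518)/[(518+737)/2] = 219/627.5 ≈ 0.3490.
%ΔP_y = (59.1 − 39.43)/[(39.43+59.1)/2] ≈ 0.3993.
E_xy = 0.3490/0.3993 ≈ 0.874.
E_xy > 0, so coffee and tea are substitutes.

0.874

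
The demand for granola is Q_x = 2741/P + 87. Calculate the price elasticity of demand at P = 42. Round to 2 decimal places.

At P = 42, Q_x = 152.2619.
dQ_x/dP = −2741/P² = −1.5539.
Point elasticity E = (dQ_x/dP)·(P/Q_x) = -1.5539 × 42/152.2619 ≈ -0.43.
|E| < 1, so demand is inelastic at this price.

-0.43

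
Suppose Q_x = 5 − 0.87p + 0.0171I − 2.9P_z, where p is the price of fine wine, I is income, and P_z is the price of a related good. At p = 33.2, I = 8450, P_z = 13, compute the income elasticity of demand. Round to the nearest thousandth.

1.743

Substituting, Q_x = 5 − 0.87(33.2) + 0.0171(8450) − 2.9(13) = 5 − 28.884 + 144.495 − 37.7 = 82.911.
∂Q_x/∂I = +0.0171, so E_I = 0.0171·(8450/82.911) ≈ 1.743.
E_I > 1: normal good (luxury).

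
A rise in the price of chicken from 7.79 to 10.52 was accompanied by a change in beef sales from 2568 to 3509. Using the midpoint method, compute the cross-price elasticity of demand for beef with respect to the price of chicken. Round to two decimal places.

%ΔQ_x = (3509 − 2568)/[(2568+3509)/2] = 941/3038.5 ≈ 0.3097.
%ΔP_y = (10.52 − 7.79)/[(7.79+10.52)/2] ≈ 0.2982.
E_xy = 0.3097/0.2982 ≈ 1.04.
E_xy > 0, so beef and chicken are substitutes.

1.04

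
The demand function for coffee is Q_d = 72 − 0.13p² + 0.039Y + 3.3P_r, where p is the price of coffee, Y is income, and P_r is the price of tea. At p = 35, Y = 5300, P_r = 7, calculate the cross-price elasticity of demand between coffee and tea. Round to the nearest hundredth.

Substituting, Q_d = 72 − 0.13(35)² + 0.039(5300) + 3.3(7) = 72 − 159.25 + 206.7 + 23.1 = 142.55.
∂Q_d/∂P_r = +3.3, so E_xy = 3.3·(7/142.55) ≈ 0.16.
E_xy > 0: the goods are substitutes.

0.16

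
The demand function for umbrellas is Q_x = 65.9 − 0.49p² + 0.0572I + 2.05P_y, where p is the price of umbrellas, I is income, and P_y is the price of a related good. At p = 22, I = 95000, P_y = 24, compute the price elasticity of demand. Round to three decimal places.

Evaluating quantity at (p, I, P_y) gives Q_x = 65.9 − 0.49(22)² + 0.0572(95000) + 2.05(24) = 65.9 − 237.16 + 5434 + 49.2 = 5311.94.
∂Q_x/∂p = −2·0.49·p = -21.56, so E_p = -21.56·(22/5311.94) ≈ -0.089.
|E_p| < 1: demand is inelastic.

-0.089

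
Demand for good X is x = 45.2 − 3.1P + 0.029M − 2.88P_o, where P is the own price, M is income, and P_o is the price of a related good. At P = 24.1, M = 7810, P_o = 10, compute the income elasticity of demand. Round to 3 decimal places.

Evaluating quantity at (P, M, P_o) gives x = 45.2 − 3.1(24.1) + 0.029(7810) − 2.88(10) = 45.2 − 74.71 + 226.49 − 28.8 = 168.18.
∂x/∂M = +0.029, so E_I = 0.029·(7810/168.18) ≈ 1.347.
E_I > 1: normal good (luxury).

1.347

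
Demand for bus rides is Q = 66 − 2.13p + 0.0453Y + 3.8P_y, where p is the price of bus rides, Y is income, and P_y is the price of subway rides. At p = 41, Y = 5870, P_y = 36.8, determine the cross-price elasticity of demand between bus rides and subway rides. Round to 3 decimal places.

0.364

Evaluating quantity at (p, Y, P_y) gives Q = 66 − 2.13(41) + 0.0453(5870) + 3.8(36.8) = 66 − 87.33 + 265.911 + 139.84 = 384.421.
∂Q/∂P_y = +3.8, so E_xy = 3.8·(36.8/384.421) ≈ 0.364.
E_xy > 0: the goods are substitutes.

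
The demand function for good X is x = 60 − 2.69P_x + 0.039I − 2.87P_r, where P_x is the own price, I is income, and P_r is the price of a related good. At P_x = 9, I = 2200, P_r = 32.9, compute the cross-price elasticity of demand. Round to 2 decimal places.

-3.48

Substituting, x = 60 − 2.69(9) + 0.039(2200) − 2.87(32.9) = 60 − 24.21 + 85.8 − 94.423 = 27.167.
∂x/∂P_r = −2.87, so E_xy = -2.87·(32.9/27.167) ≈ -3.48.
E_xy < 0: the goods are complements.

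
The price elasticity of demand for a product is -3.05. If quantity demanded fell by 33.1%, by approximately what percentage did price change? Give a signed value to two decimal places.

%ΔQ ≈ E × %ΔP ⇒ %ΔP = %ΔQ / E = (-33.1%)/(-3.05) ≈ 10.85%.

10.85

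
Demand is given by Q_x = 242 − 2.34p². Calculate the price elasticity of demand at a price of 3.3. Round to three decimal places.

At p = 3.3, Q_x = 216.5174.
dQ_x/dp = −2·2.34·p = −15.444.
Point elasticity E = (dQ_x/dp)·(p/Q_x) = -15.444 × 3.3/216.5174 ≈ -0.235.
|E| < 1, so demand is inelastic at this price.

-0.235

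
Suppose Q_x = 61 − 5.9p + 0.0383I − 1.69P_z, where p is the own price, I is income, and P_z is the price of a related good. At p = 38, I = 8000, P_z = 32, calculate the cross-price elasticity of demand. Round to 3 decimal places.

-0.607

Substituting, Q_x = 61 − 5.9(38) + 0.0383(8000) − 1.69(32) = 61 − 224.2 + 306.4 − 54.08 = 89.12.
∂Q_x/∂P_z = −1.69, so E_xy = -1.69·(32/89.12) ≈ -0.607.
E_xy < 0: the goods are complements.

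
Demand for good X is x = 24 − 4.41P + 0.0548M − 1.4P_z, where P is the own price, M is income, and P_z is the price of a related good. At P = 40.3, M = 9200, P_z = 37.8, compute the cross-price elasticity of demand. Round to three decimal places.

-0.178

Evaluating quantity at (P, M, P_z) gives x = 24 − 4.41(40.3) + 0.0548(9200) − 1.4(37.8) = 24 − 177.723 + 504.16 − 52.92 = 297.517.
∂x/∂P_z = −1.4, so E_xy = -1.4·(37.8/297.517) ≈ -0.178.
E_xy < 0: the goods are complements.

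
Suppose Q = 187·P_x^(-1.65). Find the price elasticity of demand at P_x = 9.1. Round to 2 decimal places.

-1.65

For a Cobb–Douglas (constant-elasticity) form Q = A·P_x^α·…, the elasticity with respect to P_x equals the exponent α at every point.
Here the exponent on P_x is -1.65, so the price elasticity of demand is -1.65.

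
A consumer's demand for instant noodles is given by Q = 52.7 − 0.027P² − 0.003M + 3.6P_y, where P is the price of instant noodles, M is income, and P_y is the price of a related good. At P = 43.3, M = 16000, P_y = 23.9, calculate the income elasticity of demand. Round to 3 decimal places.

-1.196

First evaluate Q: 52.7 − 0.027(43.3)² − 0.003(16000) + 3.6(23.9) = 52.7 − 50.622 − 48 + 86.04 = 40.118.
∂Q/∂M = −0.003, so E_I = -0.003·(16000/40.118) ≈ -1.196.
E_I < 0: inferior good.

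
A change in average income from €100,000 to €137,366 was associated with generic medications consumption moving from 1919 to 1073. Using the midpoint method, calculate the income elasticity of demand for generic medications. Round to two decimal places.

-1.80

%ΔQ = (1073 − 1919)/[(1919+1073)/2] = -846/1496 ≈ -0.5655.
%ΔY = (137,366 − 100,000)/[(100,000+137,366)/2] = 37366/118683 ≈ 0.3148.
E_I = %ΔQ/%ΔY ≈ -1.80.
E_I < 0: inferior good.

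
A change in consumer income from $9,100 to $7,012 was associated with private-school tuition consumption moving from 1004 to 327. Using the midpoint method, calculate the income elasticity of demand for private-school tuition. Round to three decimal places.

%ΔQ = (327 − 1004)/[(1004+327)/2] = -677/665.5 ≈ -1.0173.
%ΔI = (7,012 − 9,100)/[(9,100+7,012)/2] = -2088/8056 ≈ -0.2592.
E_I = %ΔQ/%ΔI ≈ 3.925.
E_I > 1: normal good (luxury).

3.925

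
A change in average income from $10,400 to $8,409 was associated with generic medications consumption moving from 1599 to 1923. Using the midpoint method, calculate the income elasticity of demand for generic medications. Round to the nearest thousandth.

-0.869

%ΔQ = (1923 − 1599)/[(1599+1923)/2] = 324/1761 ≈ 0.1840.
%ΔM = (8,409 − 10,400)/[(10,400+8,409)/2] = -1991/9404.5 ≈ -0.2117.
E_I = %ΔQ/%ΔM ≈ -0.869.
E_I < 0: inferior good.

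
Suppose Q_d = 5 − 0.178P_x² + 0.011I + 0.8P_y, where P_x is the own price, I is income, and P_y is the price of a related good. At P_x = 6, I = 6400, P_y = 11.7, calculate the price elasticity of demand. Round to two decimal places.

-0.16

Substituting, Q_d = 5 − 0.178(6)² + 0.011(6400) + 0.8(11.7) = 5 − 6.408 + 70.4 + 9.36 = 78.352.
∂Q_d/∂P_x = −2·0.178·P_x = -2.136, so E_p = -2.136·(6/78.352) ≈ -0.16.
|E_p| < 1: demand is inelastic.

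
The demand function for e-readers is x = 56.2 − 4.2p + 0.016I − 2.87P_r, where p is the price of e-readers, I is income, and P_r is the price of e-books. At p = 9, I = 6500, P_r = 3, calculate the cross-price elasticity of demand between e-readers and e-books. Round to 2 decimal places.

Evaluating quantity at (p, I, P_r) gives x = 56.2 − 4.2(9) + 0.016(6500) − 2.87(3) = 56.2 − 37.8 + 104 − 8.61 = 113.79.
∂x/∂P_r = −2.87, so E_xy = -2.87·(3/113.79) ≈ -0.08.
E_xy < 0: the goods are complements.

-0.08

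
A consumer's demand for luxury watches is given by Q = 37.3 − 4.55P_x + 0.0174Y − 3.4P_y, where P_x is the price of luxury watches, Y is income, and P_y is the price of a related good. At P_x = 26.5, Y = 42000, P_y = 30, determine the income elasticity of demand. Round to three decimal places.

Q = 37.3 − 4.55(26.5) + 0.0174(42000) − 3.4(30) = 37.3 − 120.575 + 730.8 − 102 = 545.525.
∂Q/∂Y = +0.0174, so E_I = 0.0174·(42000/545.525) ≈ 1.340.
E_I > 1: normal good (luxury).

1.340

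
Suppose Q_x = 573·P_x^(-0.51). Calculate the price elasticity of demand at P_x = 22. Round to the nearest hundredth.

-0.51

For a Cobb–Douglas (constant-elasticity) form Q_x = A·P_x^α·…, the elasticity with respect to P_x equals the exponent α at every point.
Here the exponent on P_x is -0.51, so the price elasticity of demand is -0.51.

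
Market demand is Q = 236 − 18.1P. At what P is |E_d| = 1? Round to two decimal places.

For linear demand Q = a − bP, E = −bP/(a − bP). |E| = 1 ⇒ bP = a − bP ⇒ P = a/(2b).
P = 236/(2·18.1) ≈ 6.52.

6.52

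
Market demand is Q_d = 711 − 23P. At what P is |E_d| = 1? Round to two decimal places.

15.46

For linear demand Q_d = a − bP, E = −bP/(a − bP). |E| = 1 ⇒ bP = a − bP ⇒ P = a/(2b).
P = 711/(2·23) ≈ 15.46.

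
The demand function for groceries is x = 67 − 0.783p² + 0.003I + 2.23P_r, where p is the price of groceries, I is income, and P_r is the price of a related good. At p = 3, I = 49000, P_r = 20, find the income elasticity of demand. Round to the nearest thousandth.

x = 67 − 0.783(3)² + 0.003(49000) + 2.23(20) = 67 − 7.047 + 147 + 44.6 = 251.553.
∂x/∂I = +0.003, so E_I = 0.003·(49000/251.553) ≈ 0.584.
E_I ∈ (0,1): normal good (necessity).

0.584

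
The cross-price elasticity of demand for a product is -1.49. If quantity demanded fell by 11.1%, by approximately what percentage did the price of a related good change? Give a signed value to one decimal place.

7.4

%ΔQ ≈ E × %ΔP_y ⇒ %ΔP_y = %ΔQ / E = (-11.1%)/(-1.49) ≈ 7.4%.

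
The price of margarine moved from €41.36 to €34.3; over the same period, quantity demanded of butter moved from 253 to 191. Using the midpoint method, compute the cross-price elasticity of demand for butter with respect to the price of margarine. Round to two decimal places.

%ΔQ_x = (191 − 253)/[(253+191)/2] = -62/222 ≈ -0.2793.
%ΔP_y = (34.3 − 41.36)/[(41.36+34.3)/2] ≈ -0.1866.
E_xy = -0.2793/-0.1866 ≈ 1.50.
E_xy > 0, so butter and margarine are substitutes.

1.50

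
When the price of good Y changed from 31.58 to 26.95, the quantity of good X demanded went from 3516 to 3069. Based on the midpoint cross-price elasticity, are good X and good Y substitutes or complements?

%ΔQ_x = (3069 − 3516)/[(3516+3069)/2] = -447/3292.5 ≈ -0.1358.
%ΔP_y = (26.95 − 31.58)/[(31.58+26.95)/2] ≈ -0.1582.
E_xy = -0.1358/-0.1582 ≈ 0.858.
E_xy > 0, so the goods are substitutes.

substitutes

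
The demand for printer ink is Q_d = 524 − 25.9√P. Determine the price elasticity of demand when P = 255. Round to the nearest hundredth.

At P = 255, Q_d = 110.4102.
dQ_d/dP = −25.9/(2√P) = −25.9/(2·15.9687).
Point elasticity E = (dQ_d/dP)·(P/Q_d) = -0.811 × 255/110.4102 ≈ -1.87.
|E| > 1, so demand is elastic at this price.

-1.87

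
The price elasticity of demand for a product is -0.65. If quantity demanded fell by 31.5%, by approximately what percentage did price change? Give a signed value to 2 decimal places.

%ΔQ ≈ E × %ΔP ⇒ %ΔP = %ΔQ / E = (-31.5%)/(-0.65) ≈ 48.46%.

48.46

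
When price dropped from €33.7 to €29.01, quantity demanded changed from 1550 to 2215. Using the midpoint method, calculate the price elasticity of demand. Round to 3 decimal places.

-2.362

%Δq = (2215 − 1550)/[(1550 + 2215)/2] = 665/1882.5 ≈ 0.3533.
%ΔP = (29.01 − 33.7)/[(33.7 + 29.01)/2] = -4.69/31.355 ≈ -0.1496.
Arc elasticity E = %Δq/%ΔP ≈ 0.3533/-0.1496 ≈ -2.362.
|E| > 1: demand is elastic over this range.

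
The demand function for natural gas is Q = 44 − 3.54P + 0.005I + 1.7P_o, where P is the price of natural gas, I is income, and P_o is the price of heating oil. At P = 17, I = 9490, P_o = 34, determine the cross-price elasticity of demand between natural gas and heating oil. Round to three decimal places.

Q = 44 − 3.54(17) + 0.005(9490) + 1.7(34) = 44 − 60.18 + 47.45 + 57.8 = 89.07.
∂Q/∂P_o = +1.7, so E_xy = 1.7·(34/89.07) ≈ 0.649.
E_xy > 0: the goods are substitutes.

0.649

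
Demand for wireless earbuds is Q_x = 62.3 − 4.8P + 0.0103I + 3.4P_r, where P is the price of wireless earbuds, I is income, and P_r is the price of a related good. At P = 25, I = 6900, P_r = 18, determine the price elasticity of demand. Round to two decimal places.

-1.61

Q_x = 62.3 − 4.8(25) + 0.0103(6900) + 3.4(18) = 62.3 − 120 + 71.07 + 61.2 = 74.57.
∂Q_x/∂P = −4.8, so E_p = (−4.8)·(25/74.57) ≈ -1.61.
|E_p| > 1: demand is elastic.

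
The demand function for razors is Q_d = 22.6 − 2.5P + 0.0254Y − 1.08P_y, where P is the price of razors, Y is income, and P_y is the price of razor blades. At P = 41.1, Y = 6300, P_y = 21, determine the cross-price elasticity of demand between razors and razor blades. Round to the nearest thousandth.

Substituting, Q_d = 22.6 − 2.5(41.1) + 0.0254(6300) − 1.08(21) = 22.6 − 102.75 + 160.02 − 22.68 = 57.19.
∂Q_d/∂P_y = −1.08, so E_xy = -1.08·(21/57.19) ≈ -0.397.
E_xy < 0: the goods are complements.

-0.397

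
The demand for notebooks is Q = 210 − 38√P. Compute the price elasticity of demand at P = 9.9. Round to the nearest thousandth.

-0.661

At P = 9.9, Q = 90.4358.
dQ/dP = −38/(2√P) = −38/(2·3.1464).
Point elasticity E = (dQ/dP)·(P/Q) = -6.0386 × 9.9/90.4358 ≈ -0.661.
|E| < 1, so demand is inelastic at this price.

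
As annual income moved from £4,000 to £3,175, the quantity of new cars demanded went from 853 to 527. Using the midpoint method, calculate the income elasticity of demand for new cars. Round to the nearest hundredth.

2.05

%ΔQ = (527 − 853)/[(853+527)/2] = -326/690 ≈ -0.4725.
%ΔI = (3,175 − 4,000)/[(4,000+3,175)/2] = -825/3587.5 ≈ -0.2300.
E_I = %ΔQ/%ΔI ≈ 2.05.
E_I > 1: normal good (luxury).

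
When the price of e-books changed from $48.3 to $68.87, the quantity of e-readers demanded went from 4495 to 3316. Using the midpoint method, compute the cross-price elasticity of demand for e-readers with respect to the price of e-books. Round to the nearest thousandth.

%ΔQ_x = (3316 − 4495)/[(4495+3316)/2] = -1179/3905.5 ≈ -0.3019.
%ΔP_y = (68.87 − 48.3)/[(48.3+68.87)/2] ≈ 0.3511.
E_xy = -0.3019/0.3511 ≈ -0.860.
E_xy < 0, so e-readers and e-books are complements.

-0.860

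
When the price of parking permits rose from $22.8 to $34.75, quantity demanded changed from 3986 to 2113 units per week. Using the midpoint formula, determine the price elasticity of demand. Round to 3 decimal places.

-1.479

%ΔQ = (2113 − 3986)/[(3986 + 2113)/2] = -1873/3049.5 ≈ -0.6142.
%Δp = (34.75 − 22.8)/[(22.8 + 34.75)/2] = 11.95/28.775 ≈ 0.4153.
Arc elasticity E = %ΔQ/%Δp ≈ -0.6142/0.4153 ≈ -1.479.
|E| > 1: demand is elastic over this range.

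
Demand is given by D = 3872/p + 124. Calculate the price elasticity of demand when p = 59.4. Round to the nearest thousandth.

-0.345

At p = 59.4, D = 189.1852.
dD/dp = −3872/p² = −1.0974.
Point elasticity E = (dD/dp)·(p/D) = -1.0974 × 59.4/189.1852 ≈ -0.345.
|E| < 1, so demand is inelastic at this price.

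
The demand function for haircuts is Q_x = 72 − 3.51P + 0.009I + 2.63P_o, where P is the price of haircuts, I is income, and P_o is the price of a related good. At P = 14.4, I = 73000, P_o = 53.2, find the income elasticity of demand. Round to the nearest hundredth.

0.80

Evaluating quantity at (P, I, P_o) gives Q_x = 72 − 3.51(14.4) + 0.009(73000) + 2.63(53.2) = 72 − 50.544 + 657 + 139.916 = 818.372.
∂Q_x/∂I = +0.009, so E_I = 0.009·(73000/818.372) ≈ 0.80.
E_I ∈ (0,1): normal good (necessity).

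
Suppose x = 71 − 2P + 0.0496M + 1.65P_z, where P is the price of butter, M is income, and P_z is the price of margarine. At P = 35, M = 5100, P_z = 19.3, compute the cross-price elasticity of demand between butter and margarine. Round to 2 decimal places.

0.11

x = 71 − 2(35) + 0.0496(5100) + 1.65(19.3) = 71 − 70 + 252.96 + 31.845 = 285.805.
∂x/∂P_z = +1.65, so E_xy = 1.65·(19.3/285.805) ≈ 0.11.
E_xy > 0: the goods are substitutes.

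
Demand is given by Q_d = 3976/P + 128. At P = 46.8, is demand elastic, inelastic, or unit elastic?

At P = 46.8, Q_d = 212.9573.
dQ_d/dP = −3976/P² = −1.8153.
Point elasticity E = (dQ_d/dP)·(P/Q_d) = -1.8153 × 46.8/212.9573 ≈ -0.399.
|E| ≈ 0.399 < 1, so demand is inelastic.

inelastic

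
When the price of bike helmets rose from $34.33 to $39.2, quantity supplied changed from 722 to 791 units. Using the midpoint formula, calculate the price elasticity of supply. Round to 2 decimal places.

%ΔQ = (791 − 722)/[(722 + 791)/2] = 69/756.5 ≈ 0.0912.
%ΔP = (39.2 − 34.33)/[(34.33 + 39.2)/2] = 4.87/36.765 ≈ 0.1325.
Arc elasticity E = %ΔQ/%ΔP ≈ 0.0912/0.1325 ≈ 0.69.
|E| < 1: supply is inelastic over this range.

0.69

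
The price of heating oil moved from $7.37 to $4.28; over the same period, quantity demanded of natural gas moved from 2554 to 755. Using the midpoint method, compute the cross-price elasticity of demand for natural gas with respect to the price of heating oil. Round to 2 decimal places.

%ΔQ_x = (755 − 2554)/[(2554+755)/2] = -1799/1654.5 ≈ -1.0873.
%ΔP_y = (4.28 − 7.37)/[(7.37+4.28)/2] ≈ -0.5305.
E_xy = -1.0873/-0.5305 ≈ 2.05.
E_xy > 0, so natural gas and heating oil are substitutes.

2.05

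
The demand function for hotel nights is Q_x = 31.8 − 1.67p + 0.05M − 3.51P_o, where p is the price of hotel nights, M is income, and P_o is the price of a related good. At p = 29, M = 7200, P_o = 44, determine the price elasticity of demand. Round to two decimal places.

At the given point, Q_x = 31.8 − 1.67(29) + 0.05(7200) − 3.51(44) = 31.8 − 48.43 + 360 − 154.44 = 188.93.
∂Q_x/∂p = −1.67, so E_p = (−1.67)·(29/188.93) ≈ -0.26.
|E_p| < 1: demand is inelastic.

-0.26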